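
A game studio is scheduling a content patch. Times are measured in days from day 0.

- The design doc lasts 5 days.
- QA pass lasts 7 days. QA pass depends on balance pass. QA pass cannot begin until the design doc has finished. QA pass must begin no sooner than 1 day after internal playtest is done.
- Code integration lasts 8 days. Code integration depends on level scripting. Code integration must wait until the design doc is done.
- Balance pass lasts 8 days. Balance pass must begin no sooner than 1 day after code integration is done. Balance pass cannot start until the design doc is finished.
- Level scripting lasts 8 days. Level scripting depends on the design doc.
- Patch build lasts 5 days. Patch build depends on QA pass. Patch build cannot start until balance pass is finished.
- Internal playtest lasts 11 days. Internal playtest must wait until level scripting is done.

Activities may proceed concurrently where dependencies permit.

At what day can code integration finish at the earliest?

21

Nothing blocks the design doc, so it runs from day 0 to day 5.
Level scripting cannot begin until the design doc (finishes day 5). It runs from day 5 to 5 + 8 = day 13.
Code integration has to wait for level scripting (finishes day 13); the design doc (finishes day 5). The latest of these is day 13, so code integration runs day 13 to 13 + 8 = day 21.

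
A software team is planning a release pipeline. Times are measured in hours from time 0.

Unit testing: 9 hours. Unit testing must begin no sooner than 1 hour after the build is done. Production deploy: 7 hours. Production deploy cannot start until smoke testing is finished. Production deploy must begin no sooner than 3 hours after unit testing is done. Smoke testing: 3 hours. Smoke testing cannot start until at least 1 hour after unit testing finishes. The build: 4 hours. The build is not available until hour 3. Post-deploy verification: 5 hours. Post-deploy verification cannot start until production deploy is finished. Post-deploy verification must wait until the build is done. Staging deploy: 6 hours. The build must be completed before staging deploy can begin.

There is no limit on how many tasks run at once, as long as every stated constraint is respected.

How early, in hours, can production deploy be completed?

After its own release at hour 3, the build can start at hour 3 and finishes at hour 7.
Unit testing waits on the build (finishes hour 7, plus 1-hour gap → hour 8), so it starts at hour 8 and finishes at 8 + 9 = hour 17.
Smoke testing waits on unit testing (finishes hour 17, plus 1-hour gap → hour 18), so it starts at hour 18 and finishes at 18 + 3 = hour 21.
For production deploy: smoke testing (finishes hour 21); unit testing (finishes hour 17, plus 3-hour gap → hour 20). Taking the maximum gives a start of hour 21, and it finishes at 21 + 7 = hour 28.

28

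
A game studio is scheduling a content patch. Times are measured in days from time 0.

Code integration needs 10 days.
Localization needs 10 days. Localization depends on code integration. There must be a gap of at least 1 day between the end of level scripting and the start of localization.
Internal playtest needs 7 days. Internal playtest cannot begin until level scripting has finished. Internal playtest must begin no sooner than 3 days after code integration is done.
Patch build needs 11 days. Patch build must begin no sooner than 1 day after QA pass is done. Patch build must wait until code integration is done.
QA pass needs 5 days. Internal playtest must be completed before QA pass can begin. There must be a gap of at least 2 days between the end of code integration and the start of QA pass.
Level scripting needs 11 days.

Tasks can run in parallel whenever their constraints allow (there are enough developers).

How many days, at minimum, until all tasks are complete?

37

Code integration can start immediately at day 0; it finishes at day 10.
Level scripting has no prerequisites, so it starts at day 0 and finishes at day 11.
For localization: code integration (finishes day 10); level scripting (finishes day 11, plus 1-day gap → day 12). Taking the maximum gives a start of day 12, and it finishes at 12 + 10 = day 22.
Internal playtest has to wait for level scripting (finishes day 11); code integration (finishes day 10, plus 3-day gap → day 13). The latest of these is day 13, so internal playtest runs day 13 to 13 + 7 = day 20.
For QA pass: internal playtest (finishes day 20); code integration (finishes day 10, plus 2-day gap → day 12). Taking the maximum gives a start of day 20, and it finishes at 20 + 5 = day 25.
Patch build needs all of QA pass (finishes day 25, plus 1-day gap → day 26); code integration (finishes day 10). That puts its earliest start at day 26; it finishes at 26 + 11 = day 37.
All tasks are finished once the last one completes. Finish times: Level scripting at 11, Code integration at 10, Internal playtest at 20, Localization at 22, QA pass at 25, Patch build at 37. The latest is day 37.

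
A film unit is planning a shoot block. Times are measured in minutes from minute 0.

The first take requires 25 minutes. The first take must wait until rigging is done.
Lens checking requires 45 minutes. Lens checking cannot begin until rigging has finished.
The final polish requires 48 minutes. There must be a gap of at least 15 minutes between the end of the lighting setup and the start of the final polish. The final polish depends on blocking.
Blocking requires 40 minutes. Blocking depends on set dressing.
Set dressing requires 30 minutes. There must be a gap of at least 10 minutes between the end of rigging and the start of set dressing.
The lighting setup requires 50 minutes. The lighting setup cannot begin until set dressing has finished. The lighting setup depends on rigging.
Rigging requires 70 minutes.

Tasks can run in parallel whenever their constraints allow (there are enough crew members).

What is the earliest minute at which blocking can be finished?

150

Nothing blocks rigging, so it runs from minute 0 to minute 70.
After rigging (finishes minute 70, plus 10-minute gap → minute 80), set dressing can start at minute 80 and finishes at minute 110.
Blocking cannot begin until set dressing (finishes minute 110). It runs from minute 110 to 110 + 40 = minute 150.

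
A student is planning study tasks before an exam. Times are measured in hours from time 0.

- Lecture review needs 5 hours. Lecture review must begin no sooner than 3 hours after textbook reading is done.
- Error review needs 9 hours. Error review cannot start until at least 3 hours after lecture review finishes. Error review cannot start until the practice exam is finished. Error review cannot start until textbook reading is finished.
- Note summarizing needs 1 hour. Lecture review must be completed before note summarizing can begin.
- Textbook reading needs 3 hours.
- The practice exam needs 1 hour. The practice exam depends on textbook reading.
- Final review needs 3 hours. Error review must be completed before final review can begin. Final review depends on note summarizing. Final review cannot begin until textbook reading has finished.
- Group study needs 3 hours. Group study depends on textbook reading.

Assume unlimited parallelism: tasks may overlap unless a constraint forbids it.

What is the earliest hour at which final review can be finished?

26

Textbook reading has no prerequisites, so it starts at hour 0 and finishes at hour 3.
The practice exam waits on textbook reading (finishes hour 3), so it starts at hour 3 and finishes at 3 + 1 = hour 4.
Lecture review cannot begin until textbook reading (finishes hour 3, plus 3-hour gap → hour 6). It runs from hour 6 to 6 + 5 = hour 11.
Note summarizing cannot begin until lecture review (finishes hour 11). It runs from hour 11 to 11 + 1 = hour 12.
Error review cannot start until lecture review (finishes hour 11, plus 3-hour gap → hour 14); the practice exam (finishes hour 4); textbook reading (finishes hour 3). The controlling bound is hour 14, so error review finishes at 14 + 9 = hour 23.
Final review has to wait for error review (finishes hour 23); note summarizing (finishes hour 12); textbook reading (finishes hour 3). The latest of these is hour 23, so final review runs hour 23 to 23 + 3 = hour 26.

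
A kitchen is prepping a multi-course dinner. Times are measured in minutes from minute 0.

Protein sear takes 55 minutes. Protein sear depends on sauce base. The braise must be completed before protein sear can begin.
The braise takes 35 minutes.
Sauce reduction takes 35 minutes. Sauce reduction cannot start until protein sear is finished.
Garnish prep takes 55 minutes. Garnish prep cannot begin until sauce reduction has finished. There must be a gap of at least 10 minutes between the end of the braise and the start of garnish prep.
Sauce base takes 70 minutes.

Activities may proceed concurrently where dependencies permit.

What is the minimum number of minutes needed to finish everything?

215

The braise has no prerequisites, so it starts at minute 0 and finishes at minute 35.
Sauce base can start immediately at minute 0; it finishes at minute 70.
Protein sear has to wait for sauce base (finishes minute 70); the braise (finishes minute 35). The latest of these is minute 70, so protein sear runs minute 70 to 70 + 55 = minute 125.
Sauce reduction waits on protein sear (finishes minute 125), so it starts at minute 125 and finishes at 125 + 35 = minute 160.
Garnish prep has to wait for sauce reduction (finishes minute 160); the braise (finishes minute 35, plus 10-minute gap → minute 45). The latest of these is minute 160, so garnish prep runs minute 160 to 160 + 55 = minute 215.
All tasks are finished once the last one completes. Finish times: Sauce base at 70, The braise at 35, Protein sear at 125, Sauce reduction at 160, Garnish prep at 215. The latest is minute 215.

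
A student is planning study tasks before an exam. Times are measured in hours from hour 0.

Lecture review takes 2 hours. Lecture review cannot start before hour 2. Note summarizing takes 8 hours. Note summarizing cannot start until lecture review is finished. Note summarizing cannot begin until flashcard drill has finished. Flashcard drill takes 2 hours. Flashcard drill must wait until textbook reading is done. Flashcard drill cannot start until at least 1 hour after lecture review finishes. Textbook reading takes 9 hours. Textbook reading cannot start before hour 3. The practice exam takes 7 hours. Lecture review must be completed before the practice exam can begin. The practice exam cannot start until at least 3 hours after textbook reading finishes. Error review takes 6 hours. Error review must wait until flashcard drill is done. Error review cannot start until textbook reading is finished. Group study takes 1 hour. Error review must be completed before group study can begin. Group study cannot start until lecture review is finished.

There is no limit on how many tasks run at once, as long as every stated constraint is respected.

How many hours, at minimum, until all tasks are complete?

22

Lecture review waits on its own release at hour 2, so it starts at hour 2 and finishes at 2 + 2 = hour 4.
After its own release at hour 3, textbook reading can start at hour 3 and finishes at hour 12.
The practice exam cannot start until lecture review (finishes hour 4); textbook reading (finishes hour 12, plus 3-hour gap → hour 15). The controlling bound is hour 15, so the practice exam finishes at 15 + 7 = hour 22.
Flashcard drill has to wait for textbook reading (finishes hour 12); lecture review (finishes hour 4, plus 1-hour gap → hour 5). The latest of these is hour 12, so flashcard drill runs hour 12 to 12 + 2 = hour 14.
For note summarizing: lecture review (finishes hour 4); flashcard drill (finishes hour 14). Taking the maximum gives a start of hour 14, and it finishes at 14 + 8 = hour 22.
Error review needs all of flashcard drill (finishes hour 14); textbook reading (finishes hour 12). That puts its earliest start at hour 14; it finishes at 14 + 6 = hour 20.
Group study needs all of error review (finishes hour 20); lecture review (finishes hour 4). That puts its earliest start at hour 20; it finishes at 20 + 1 = hour 21.
All tasks are finished once the last one completes. Finish times: Textbook reading at 12, Lecture review at 4, Flashcard drill at 14, The practice exam at 22, Error review at 20, Group study at 21, Note summarizing at 22. The latest is hour 22.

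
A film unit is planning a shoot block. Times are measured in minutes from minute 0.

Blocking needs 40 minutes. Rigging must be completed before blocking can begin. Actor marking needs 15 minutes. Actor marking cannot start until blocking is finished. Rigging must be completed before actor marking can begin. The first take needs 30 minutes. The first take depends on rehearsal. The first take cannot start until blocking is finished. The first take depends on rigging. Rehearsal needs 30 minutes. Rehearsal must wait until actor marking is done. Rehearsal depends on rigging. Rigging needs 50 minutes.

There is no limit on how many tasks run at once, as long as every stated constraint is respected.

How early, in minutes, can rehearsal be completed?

135

Rigging can start immediately at minute 0; it finishes at minute 50.
Blocking waits on rigging (finishes minute 50), so it starts at minute 50 and finishes at 50 + 40 = minute 90.
For actor marking: blocking (finishes minute 90); rigging (finishes minute 50). Taking the maximum gives a start of minute 90, and it finishes at 90 + 15 = minute 105.
For rehearsal: actor marking (finishes minute 105); rigging (finishes minute 50). Taking the maximum gives a start of minute 105, and it finishes at 105 + 30 = minute 135.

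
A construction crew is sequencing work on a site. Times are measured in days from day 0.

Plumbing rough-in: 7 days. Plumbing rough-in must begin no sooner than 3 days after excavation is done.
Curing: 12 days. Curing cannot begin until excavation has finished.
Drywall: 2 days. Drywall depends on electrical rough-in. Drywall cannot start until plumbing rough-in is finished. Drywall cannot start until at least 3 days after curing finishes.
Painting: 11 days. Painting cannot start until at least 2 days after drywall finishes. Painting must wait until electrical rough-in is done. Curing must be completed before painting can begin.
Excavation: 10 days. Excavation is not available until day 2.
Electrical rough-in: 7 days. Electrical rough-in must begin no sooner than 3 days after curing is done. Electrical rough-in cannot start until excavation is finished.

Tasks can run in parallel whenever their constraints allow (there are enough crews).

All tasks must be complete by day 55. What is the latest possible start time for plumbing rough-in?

33

Painting has no dependents, so it just needs to finish by day 55. Starting by 55 − 11 = day 44 achieves that.
Since painting (must start by day 44, minus 2-day gap → day 42) depends on it, drywall must finish by day 42. Backing off its 2-day duration gives a latest start of day 40.
Plumbing rough-in has to be done before drywall (must start by day 40). That means finishing by day 40, i.e. starting by 40 − 7 = day 33.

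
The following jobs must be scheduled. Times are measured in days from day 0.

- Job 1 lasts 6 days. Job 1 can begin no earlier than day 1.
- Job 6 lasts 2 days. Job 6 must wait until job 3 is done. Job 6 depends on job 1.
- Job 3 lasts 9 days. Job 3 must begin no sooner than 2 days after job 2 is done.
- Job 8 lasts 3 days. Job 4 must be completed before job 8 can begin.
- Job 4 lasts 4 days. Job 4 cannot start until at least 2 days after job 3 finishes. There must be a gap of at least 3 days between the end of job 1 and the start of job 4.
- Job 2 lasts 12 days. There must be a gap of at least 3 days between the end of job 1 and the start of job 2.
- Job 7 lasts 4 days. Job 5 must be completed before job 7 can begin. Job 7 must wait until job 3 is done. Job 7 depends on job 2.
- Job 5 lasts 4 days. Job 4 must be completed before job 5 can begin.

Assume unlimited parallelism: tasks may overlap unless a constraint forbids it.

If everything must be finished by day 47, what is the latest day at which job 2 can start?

To finish by day 47, job 7 (duration 4) must start no later than day 43.
Job 5 must finish before job 7 (must start by day 43). With a 4-day duration, job 5 must start by 43 − 4 = day 39.
Job 8 has no dependents, so it just needs to finish by day 47. Starting by 47 − 3 = day 44 achieves that.
For job 4: job 5 (must start by day 39); job 8 (must start by day 44). The most restrictive is day 39; with a 4-day duration, job 4 must start by day 35.
Job 6 must finish by day 47; it takes 2 days, so it must start by 47 − 2 = day 45.
Job 3 feeds job 4 (must start by day 35, minus 2-day gap → day 33); job 6 (must start by day 45); job 7 (must start by day 43). Taking the minimum, job 3 must finish by day 33 and start by 33 − 9 = day 24.
Job 2 must finish in time for job 3 (must start by day 24, minus 2-day gap → day 22); job 7 (must start by day 43). The tightest is day 22, so job 2 must start by 22 − 12 = day 10.

10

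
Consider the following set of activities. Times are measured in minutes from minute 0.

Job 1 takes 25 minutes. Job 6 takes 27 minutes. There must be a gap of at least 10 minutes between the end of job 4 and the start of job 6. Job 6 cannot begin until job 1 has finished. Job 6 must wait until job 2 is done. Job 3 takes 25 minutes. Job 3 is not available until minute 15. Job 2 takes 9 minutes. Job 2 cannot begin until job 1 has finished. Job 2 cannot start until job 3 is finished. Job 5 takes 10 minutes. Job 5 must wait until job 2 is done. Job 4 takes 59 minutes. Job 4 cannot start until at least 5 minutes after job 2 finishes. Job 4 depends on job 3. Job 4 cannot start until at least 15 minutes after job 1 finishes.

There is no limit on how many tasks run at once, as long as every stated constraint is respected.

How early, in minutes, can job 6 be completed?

After its own release at minute 15, job 3 can start at minute 15 and finishes at minute 40.
Job 1 can start immediately at minute 0; it finishes at minute 25.
For job 2: job 1 (finishes minute 25); job 3 (finishes minute 40). Taking the maximum gives a start of minute 40, and it finishes at 40 + 9 = minute 49.
For job 4: job 2 (finishes minute 49, plus 5-minute gap → minute 54); job 3 (finishes minute 40); job 1 (finishes minute 25, plus 15-minute gap → minute 40). Taking the maximum gives a start of minute 54, and it finishes at 54 + 59 = minute 113.
Job 6 needs all of job 4 (finishes minute 113, plus 10-minute gap → minute 123); job 1 (finishes minute 25); job 2 (finishes minute 49). That puts its earliest start at minute 123; it finishes at 123 + 27 = minute 150.

150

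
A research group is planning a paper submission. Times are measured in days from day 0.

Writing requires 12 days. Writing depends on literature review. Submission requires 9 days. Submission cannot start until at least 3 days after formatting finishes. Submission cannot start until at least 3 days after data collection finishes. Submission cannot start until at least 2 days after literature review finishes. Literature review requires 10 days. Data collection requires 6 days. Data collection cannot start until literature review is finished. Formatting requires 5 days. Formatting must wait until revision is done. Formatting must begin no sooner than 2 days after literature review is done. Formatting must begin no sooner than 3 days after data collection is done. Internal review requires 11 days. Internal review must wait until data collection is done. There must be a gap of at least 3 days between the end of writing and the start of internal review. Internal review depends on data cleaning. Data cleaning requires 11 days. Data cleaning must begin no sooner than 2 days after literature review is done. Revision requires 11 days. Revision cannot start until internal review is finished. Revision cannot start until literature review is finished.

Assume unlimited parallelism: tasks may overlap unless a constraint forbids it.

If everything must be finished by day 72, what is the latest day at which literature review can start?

8

Nothing follows submission; the deadline of day 72 is its only limit. It must start by 72 − 9 = day 63.
Formatting feeds into submission (must start by day 63, minus 3-day gap → day 60); so formatting must finish by day 60 and therefore start by day 55.
Since formatting (must start by day 55) depends on it, revision must finish by day 55. Backing off its 11-day duration gives a latest start of day 44.
Since revision (must start by day 44) depends on it, internal review must finish by day 44. Backing off its 11-day duration gives a latest start of day 33.
Data collection feeds internal review (must start by day 33); formatting (must start by day 55, minus 3-day gap → day 52); submission (must start by day 63, minus 3-day gap → day 60). Taking the minimum, data collection must finish by day 33 and start by 33 − 6 = day 27.
Data cleaning has to be done before internal review (must start by day 33). That means finishing by day 33, i.e. starting by 33 − 11 = day 22.
Writing has to be done before internal review (must start by day 33, minus 3-day gap → day 30). That means finishing by day 30, i.e. starting by 30 − 12 = day 18.
Literature review must finish in time for data collection (must start by day 27); data cleaning (must start by day 22, minus 2-day gap → day 20); writing (must start by day 18); revision (must start by day 44); formatting (must start by day 55, minus 2-day gap → day 53); submission (must start by day 63, minus 2-day gap → day 61). The tightest is day 18, so literature review must start by 18 − 10 = day 8.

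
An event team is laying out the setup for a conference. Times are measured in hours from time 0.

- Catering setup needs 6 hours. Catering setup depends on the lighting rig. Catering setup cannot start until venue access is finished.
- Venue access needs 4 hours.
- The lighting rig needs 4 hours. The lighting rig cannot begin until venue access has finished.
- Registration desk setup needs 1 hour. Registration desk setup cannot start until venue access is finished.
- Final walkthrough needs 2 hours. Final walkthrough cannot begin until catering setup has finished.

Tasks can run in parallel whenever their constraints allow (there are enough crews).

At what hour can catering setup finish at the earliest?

14

Venue access has no prerequisites, so it starts at hour 0 and finishes at hour 4.
After venue access (finishes hour 4), the lighting rig can start at hour 4 and finishes at hour 8.
Catering setup cannot start until the lighting rig (finishes hour 8); venue access (finishes hour 4). The controlling bound is hour 8, so catering setup finishes at 8 + 6 = hour 14.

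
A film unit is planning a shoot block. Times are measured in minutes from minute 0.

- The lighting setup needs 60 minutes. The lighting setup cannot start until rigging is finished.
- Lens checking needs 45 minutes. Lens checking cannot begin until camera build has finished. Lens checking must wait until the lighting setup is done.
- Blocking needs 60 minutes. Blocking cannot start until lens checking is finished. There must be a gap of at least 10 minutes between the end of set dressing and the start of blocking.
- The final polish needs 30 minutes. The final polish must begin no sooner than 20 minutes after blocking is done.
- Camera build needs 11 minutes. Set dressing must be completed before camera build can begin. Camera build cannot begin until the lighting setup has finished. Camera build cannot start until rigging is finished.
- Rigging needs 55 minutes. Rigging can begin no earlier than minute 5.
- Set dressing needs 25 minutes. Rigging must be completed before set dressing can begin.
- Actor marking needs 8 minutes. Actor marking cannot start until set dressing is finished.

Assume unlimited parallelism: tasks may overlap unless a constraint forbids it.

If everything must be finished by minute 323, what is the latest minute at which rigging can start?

42

The final polish must finish by minute 323; it takes 30 minutes, so it must start by 323 − 30 = minute 293.
Blocking must finish before the final polish (must start by minute 293, minus 20-minute gap → minute 273). With a 60-minute duration, blocking must start by 273 − 60 = minute 213.
Lens checking has to be done before blocking (must start by minute 213). That means finishing by minute 213, i.e. starting by 213 − 45 = minute 168.
Camera build has to be done before lens checking (must start by minute 168). That means finishing by minute 168, i.e. starting by 168 − 11 = minute 157.
Nothing follows actor marking; the deadline of minute 323 is its only limit. It must start by 323 − 8 = minute 315.
For set dressing: camera build (must start by minute 157); blocking (must start by minute 213, minus 10-minute gap → minute 203); actor marking (must start by minute 315). The most restrictive is minute 157; with a 25-minute duration, set dressing must start by minute 132.
For the lighting setup: camera build (must start by minute 157); lens checking (must start by minute 168). The most restrictive is minute 157; with a 60-minute duration, the lighting setup must start by minute 97.
Rigging has several dependents: set dressing (must start by minute 132); the lighting setup (must start by minute 97); camera build (must start by minute 157). The earliest of those limits is minute 97, so rigging must start by 97 − 55 = minute 42.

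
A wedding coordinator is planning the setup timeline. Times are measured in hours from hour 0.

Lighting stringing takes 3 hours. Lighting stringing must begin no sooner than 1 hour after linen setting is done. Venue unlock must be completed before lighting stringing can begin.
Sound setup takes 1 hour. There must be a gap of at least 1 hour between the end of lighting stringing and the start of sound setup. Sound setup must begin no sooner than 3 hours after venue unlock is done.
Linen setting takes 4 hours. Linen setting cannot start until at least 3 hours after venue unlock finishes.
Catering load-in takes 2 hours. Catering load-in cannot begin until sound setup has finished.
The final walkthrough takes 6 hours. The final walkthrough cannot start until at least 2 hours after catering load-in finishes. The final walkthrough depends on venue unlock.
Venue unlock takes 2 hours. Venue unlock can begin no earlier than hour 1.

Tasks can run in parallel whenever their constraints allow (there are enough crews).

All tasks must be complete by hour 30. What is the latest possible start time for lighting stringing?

15

To finish by hour 30, the final walkthrough (duration 6) must start no later than hour 24.
Catering load-in feeds into the final walkthrough (must start by hour 24, minus 2-hour gap → hour 22); so catering load-in must finish by hour 22 and therefore start by hour 20.
Since catering load-in (must start by hour 20) depends on it, sound setup must finish by hour 20. Backing off its 1-hour duration gives a latest start of hour 19.
Since sound setup (must start by hour 19, minus 1-hour gap → hour 18) depends on it, lighting stringing must finish by hour 18. Backing off its 3-hour duration gives a latest start of hour 15.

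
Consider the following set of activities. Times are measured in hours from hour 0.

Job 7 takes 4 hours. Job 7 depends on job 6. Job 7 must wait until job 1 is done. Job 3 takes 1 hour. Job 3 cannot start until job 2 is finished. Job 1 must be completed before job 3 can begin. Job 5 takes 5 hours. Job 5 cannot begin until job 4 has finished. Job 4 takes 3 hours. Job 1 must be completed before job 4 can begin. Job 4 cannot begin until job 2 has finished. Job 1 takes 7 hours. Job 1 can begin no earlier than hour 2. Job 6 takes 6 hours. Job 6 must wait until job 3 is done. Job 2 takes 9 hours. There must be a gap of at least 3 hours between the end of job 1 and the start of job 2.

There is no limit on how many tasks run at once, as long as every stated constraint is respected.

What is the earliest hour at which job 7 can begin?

Job 1 waits on its own release at hour 2, so it starts at hour 2 and finishes at 2 + 7 = hour 9.
After job 1 (finishes hour 9, plus 3-hour gap → hour 12), job 2 can start at hour 12 and finishes at hour 21.
Job 3 has to wait for job 2 (finishes hour 21); job 1 (finishes hour 9). The latest of these is hour 21, so job 3 runs hour 21 to 21 + 1 = hour 22.
Job 6 waits on job 3 (finishes hour 22), so it starts at hour 22 and finishes at 22 + 6 = hour 28.
Job 7 waits on job 6 (finishes hour 28); job 1 (finishes hour 9). The latest of these is hour 28, which is the earliest job 7 can start.

28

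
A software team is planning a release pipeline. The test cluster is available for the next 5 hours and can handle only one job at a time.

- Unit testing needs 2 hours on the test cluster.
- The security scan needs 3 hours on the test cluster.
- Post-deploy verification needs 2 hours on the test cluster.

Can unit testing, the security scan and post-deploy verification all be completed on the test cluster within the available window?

Running back to back, the jobs need 2 + 3 + 2 = 7 hours on the test cluster.
Since 7 > 5, they cannot all fit.

No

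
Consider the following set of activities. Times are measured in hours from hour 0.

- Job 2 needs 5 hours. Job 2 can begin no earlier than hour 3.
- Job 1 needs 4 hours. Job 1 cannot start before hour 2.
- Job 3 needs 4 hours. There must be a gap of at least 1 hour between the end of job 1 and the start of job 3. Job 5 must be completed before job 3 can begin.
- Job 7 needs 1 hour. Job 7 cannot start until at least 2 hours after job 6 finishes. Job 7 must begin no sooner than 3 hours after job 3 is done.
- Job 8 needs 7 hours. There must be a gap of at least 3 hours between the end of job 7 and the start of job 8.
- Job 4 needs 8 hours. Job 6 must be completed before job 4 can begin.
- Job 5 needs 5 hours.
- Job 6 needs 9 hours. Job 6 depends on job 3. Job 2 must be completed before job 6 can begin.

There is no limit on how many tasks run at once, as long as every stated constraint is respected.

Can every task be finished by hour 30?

No

Job 5 can start immediately at hour 0; it finishes at hour 5.
Job 2 waits on its own release at hour 3, so it starts at hour 3 and finishes at 3 + 5 = hour 8.
Job 1 cannot begin until its own release at hour 2. It runs from hour 2 to 2 + 4 = hour 6.
Job 3 needs all of job 1 (finishes hour 6, plus 1-hour gap → hour 7); job 5 (finishes hour 5). That puts its earliest start at hour 7; it finishes at 7 + 4 = hour 11.
Job 6 has to wait for job 3 (finishes hour 11); job 2 (finishes hour 8). The latest of these is hour 11, so job 6 runs hour 11 to 11 + 9 = hour 20.
Job 7 needs all of job 6 (finishes hour 20, plus 2-hour gap → hour 22); job 3 (finishes hour 11, plus 3-hour gap → hour 14). That puts its earliest start at hour 22; it finishes at 22 + 1 = hour 23.
After job 7 (finishes hour 23, plus 3-hour gap → hour 26), job 8 can start at hour 26 and finishes at hour 33.
After job 6 (finishes hour 20), job 4 can start at hour 20 and finishes at hour 28.
The earliest everything can be done is hour 33, which is after the deadline of 30, so it is not possible.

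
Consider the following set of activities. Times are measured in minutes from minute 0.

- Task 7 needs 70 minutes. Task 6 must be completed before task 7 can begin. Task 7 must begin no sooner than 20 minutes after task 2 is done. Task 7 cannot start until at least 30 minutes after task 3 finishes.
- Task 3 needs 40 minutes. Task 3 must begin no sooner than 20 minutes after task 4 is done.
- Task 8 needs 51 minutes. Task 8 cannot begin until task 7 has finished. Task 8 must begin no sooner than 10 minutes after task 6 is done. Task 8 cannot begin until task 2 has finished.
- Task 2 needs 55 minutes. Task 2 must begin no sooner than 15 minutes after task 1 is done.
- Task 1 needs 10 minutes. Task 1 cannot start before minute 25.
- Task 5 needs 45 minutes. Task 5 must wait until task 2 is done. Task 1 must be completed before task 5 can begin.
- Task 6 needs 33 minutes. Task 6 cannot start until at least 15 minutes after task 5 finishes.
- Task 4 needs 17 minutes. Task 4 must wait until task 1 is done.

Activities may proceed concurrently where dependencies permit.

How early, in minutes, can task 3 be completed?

112

After its own release at minute 25, task 1 can start at minute 25 and finishes at minute 35.
Task 4 waits on task 1 (finishes minute 35), so it starts at minute 35 and finishes at 35 + 17 = minute 52.
Task 3 waits on task 4 (finishes minute 52, plus 20-minute gap → minute 72), so it starts at minute 72 and finishes at 72 + 40 = minute 112.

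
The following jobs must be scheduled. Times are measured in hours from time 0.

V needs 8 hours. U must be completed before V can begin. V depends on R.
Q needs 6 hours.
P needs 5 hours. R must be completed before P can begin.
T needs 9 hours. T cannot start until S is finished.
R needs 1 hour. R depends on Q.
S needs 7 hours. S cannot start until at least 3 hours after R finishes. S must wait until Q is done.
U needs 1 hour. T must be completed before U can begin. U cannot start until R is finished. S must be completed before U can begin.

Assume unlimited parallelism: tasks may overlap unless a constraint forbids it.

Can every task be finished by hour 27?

No

Q has no prerequisites, so it starts at hour 0 and finishes at hour 6.
R waits on Q (finishes hour 6), so it starts at hour 6 and finishes at 6 + 1 = hour 7.
S has to wait for R (finishes hour 7, plus 3-hour gap → hour 10); Q (finishes hour 6). The latest of these is hour 10, so S runs hour 10 to 10 + 7 = hour 17.
After S (finishes hour 17), T can start at hour 17 and finishes at hour 26.
For U: T (finishes hour 26); R (finishes hour 7); S (finishes hour 17). Taking the maximum gives a start of hour 26, and it finishes at 26 + 1 = hour 27.
V cannot start until U (finishes hour 27); R (finishes hour 7). The controlling bound is hour 27, so V finishes at 27 + 8 = hour 35.
P waits on R (finishes hour 7), so it starts at hour 7 and finishes at 7 + 5 = hour 12.
The earliest everything can be done is hour 35, which is after the deadline of 27, so it is not possible.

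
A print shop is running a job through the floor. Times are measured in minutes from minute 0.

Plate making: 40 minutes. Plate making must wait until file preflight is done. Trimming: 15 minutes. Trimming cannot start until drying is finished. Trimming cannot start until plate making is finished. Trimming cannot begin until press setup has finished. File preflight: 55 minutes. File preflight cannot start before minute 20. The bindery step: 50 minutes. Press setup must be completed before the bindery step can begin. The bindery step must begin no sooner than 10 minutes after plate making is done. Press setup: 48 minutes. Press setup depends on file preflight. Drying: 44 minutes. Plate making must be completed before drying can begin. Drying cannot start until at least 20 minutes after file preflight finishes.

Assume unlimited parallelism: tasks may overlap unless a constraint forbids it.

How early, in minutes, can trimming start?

File preflight cannot begin until its own release at minute 20. It runs from minute 20 to 20 + 55 = minute 75.
After file preflight (finishes minute 75), press setup can start at minute 75 and finishes at minute 123.
Plate making cannot begin until file preflight (finishes minute 75). It runs from minute 75 to 75 + 40 = minute 115.
Drying cannot start until plate making (finishes minute 115); file preflight (finishes minute 75, plus 20-minute gap → minute 95). The controlling bound is minute 115, so drying finishes at 115 + 44 = minute 159.
Trimming waits on drying (finishes minute 159); plate making (finishes minute 115); press setup (finishes minute 123). The latest of these is minute 159, which is the earliest trimming can start.

159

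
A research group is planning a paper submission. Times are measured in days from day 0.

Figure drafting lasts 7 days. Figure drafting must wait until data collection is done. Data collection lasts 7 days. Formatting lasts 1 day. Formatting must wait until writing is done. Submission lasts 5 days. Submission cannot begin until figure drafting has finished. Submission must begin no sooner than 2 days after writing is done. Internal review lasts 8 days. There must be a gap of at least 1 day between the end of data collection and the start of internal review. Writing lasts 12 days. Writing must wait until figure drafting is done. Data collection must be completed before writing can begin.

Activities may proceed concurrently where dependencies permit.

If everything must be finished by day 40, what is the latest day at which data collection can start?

7

Formatting must finish by day 40; it takes 1 day, so it must start by 40 − 1 = day 39.
Submission must finish by day 40; it takes 5 days, so it must start by 40 − 5 = day 35.
Writing feeds formatting (must start by day 39); submission (must start by day 35, minus 2-day gap → day 33). Taking the minimum, writing must finish by day 33 and start by 33 − 12 = day 21.
Figure drafting must finish in time for writing (must start by day 21); submission (must start by day 35). The tightest is day 21, so figure drafting must start by 21 − 7 = day 14.
Internal review must finish by day 40; it takes 8 days, so it must start by 40 − 8 = day 32.
Data collection must finish in time for figure drafting (must start by day 14); writing (must start by day 21); internal review (must start by day 32, minus 1-day gap → day 31). The tightest is day 14, so data collection must start by 14 − 7 = day 7.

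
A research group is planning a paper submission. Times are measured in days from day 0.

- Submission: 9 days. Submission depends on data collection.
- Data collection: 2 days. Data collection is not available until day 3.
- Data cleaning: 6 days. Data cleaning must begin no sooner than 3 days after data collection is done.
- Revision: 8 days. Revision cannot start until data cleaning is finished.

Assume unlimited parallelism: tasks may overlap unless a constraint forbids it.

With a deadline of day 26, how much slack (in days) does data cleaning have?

Data collection waits on its own release at day 3, so it starts at day 3 and finishes at 3 + 2 = day 5.
Data cleaning waits on data collection (finishes day 5, plus 3-day gap → day 8), so it starts at day 8 and finishes at 8 + 6 = day 14.

Working backward from the deadline:
Revision has no dependents, so it just needs to finish by day 26. Starting by 26 − 8 = day 18 achieves that.
Data cleaning feeds into revision (must start by day 18); so data cleaning must finish by day 18 and therefore start by day 12.
So data cleaning can start as early as day 8 and as late as day 12, giving 12 − 8 = 4 days of slack.

4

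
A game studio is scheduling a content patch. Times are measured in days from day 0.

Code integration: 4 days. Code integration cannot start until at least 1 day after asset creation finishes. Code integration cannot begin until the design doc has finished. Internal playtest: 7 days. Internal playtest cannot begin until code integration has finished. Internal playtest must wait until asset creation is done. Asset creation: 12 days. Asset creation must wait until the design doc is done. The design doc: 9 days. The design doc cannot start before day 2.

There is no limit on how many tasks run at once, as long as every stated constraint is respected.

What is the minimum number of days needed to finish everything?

The design doc cannot begin until its own release at day 2. It runs from day 2 to 2 + 9 = day 11.
Asset creation cannot begin until the design doc (finishes day 11). It runs from day 11 to 11 + 12 = day 23.
Code integration has to wait for asset creation (finishes day 23, plus 1-day gap → day 24); the design doc (finishes day 11). The latest of these is day 24, so code integration runs day 24 to 24 + 4 = day 28.
Internal playtest needs all of code integration (finishes day 28); asset creation (finishes day 23). That puts its earliest start at day 28; it finishes at 28 + 7 = day 35.
All tasks are finished once the last one completes. Finish times: The design doc at 11, Asset creation at 23, Code integration at 28, Internal playtest at 35. The latest is day 35.

35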